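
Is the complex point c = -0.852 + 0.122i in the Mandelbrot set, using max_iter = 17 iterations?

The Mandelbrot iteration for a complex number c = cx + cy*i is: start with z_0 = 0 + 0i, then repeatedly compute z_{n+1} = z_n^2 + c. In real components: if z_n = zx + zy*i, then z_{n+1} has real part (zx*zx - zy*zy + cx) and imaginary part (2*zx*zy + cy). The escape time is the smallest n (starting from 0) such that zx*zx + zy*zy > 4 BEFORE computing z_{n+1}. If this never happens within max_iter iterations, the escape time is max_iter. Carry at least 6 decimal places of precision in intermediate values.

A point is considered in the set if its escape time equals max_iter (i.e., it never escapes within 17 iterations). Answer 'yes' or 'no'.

z_0 = 0 + 0i, c = -0.8520 + 0.1220i
Iter 1: z = -0.8520 + 0.1220i, |z|^2 = 0.7408
Iter 2: z = -0.1410 + -0.0859i, |z|^2 = 0.0273
Iter 3: z = -0.8395 + 0.1462i, |z|^2 = 0.7261
Iter 4: z = -0.1686 + -0.1235i, |z|^2 = 0.0437
Iter 5: z = -0.8388 + 0.1636i, |z|^2 = 0.7304
Iter 6: z = -0.1752 + -0.1525i, |z|^2 = 0.0540
Iter 7: z = -0.8446 + 0.1754i, |z|^2 = 0.7441
Iter 8: z = -0.1695 + -0.1743i, |z|^2 = 0.0591
Iter 9: z = -0.8537 + 0.1811i, |z|^2 = 0.7616
Iter 10: z = -0.1560 + -0.1872i, |z|^2 = 0.0594
Iter 11: z = -0.8627 + 0.1804i, |z|^2 = 0.7768
Iter 12: z = -0.1403 + -0.1893i, |z|^2 = 0.0555
Iter 13: z = -0.8681 + 0.1751i, |z|^2 = 0.7843
Iter 14: z = -0.1290 + -0.1820i, |z|^2 = 0.0498
Iter 15: z = -0.8685 + 0.1690i, |z|^2 = 0.7828
Iter 16: z = -0.1263 + -0.1715i, |z|^2 = 0.0454
Did not escape in 17 iterations → in set

Answer: yes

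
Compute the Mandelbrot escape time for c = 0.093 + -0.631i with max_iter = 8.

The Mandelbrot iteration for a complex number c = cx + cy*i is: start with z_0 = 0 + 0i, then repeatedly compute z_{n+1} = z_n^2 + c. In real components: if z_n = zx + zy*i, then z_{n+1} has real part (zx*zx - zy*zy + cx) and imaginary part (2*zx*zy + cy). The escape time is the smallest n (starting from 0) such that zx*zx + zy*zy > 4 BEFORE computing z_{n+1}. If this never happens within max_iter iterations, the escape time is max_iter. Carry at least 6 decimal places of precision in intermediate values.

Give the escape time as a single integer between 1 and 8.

z_0 = 0 + 0i, c = 0.0930 + -0.6310i
Iter 1: z = 0.0930 + -0.6310i, |z|^2 = 0.4068
Iter 2: z = -0.2965 + -0.7484i, |z|^2 = 0.6480
Iter 3: z = -0.3791 + -0.1872i, |z|^2 = 0.1788
Iter 4: z = 0.2017 + -0.4891i, |z|^2 = 0.2799
Iter 5: z = -0.1055 + -0.8283i, |z|^2 = 0.6972
Iter 6: z = -0.5819 + -0.4562i, |z|^2 = 0.5468
Iter 7: z = 0.2235 + -0.1000i, |z|^2 = 0.0599

Answer: 8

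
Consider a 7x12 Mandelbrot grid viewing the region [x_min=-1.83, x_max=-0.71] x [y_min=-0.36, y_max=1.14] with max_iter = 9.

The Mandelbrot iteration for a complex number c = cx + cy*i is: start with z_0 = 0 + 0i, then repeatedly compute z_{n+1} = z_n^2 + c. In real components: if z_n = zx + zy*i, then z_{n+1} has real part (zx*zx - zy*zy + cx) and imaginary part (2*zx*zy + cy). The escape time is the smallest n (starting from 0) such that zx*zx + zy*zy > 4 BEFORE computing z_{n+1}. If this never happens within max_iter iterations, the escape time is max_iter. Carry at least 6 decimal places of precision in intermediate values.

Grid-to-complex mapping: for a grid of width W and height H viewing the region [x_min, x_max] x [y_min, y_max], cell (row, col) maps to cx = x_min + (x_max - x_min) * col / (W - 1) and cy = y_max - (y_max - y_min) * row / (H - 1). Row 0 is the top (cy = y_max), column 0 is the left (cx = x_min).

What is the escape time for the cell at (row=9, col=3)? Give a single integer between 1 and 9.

Answer: 9

Derivation:
z_0 = 0 + 0i, c = -1.2700 + -0.0873i
Iter 1: z = -1.2700 + -0.0873i, |z|^2 = 1.6205
Iter 2: z = 0.3353 + 0.1344i, |z|^2 = 0.1305
Iter 3: z = -1.1756 + 0.0029i, |z|^2 = 1.3822
Iter 4: z = 0.1121 + -0.0940i, |z|^2 = 0.0214
Iter 5: z = -1.2663 + -0.1084i, |z|^2 = 1.6151
Iter 6: z = 0.3217 + 0.1871i, |z|^2 = 0.1385
Iter 7: z = -1.2015 + 0.0331i, |z|^2 = 1.4448
Iter 8: z = 0.1726 + -0.1668i, |z|^2 = 0.0576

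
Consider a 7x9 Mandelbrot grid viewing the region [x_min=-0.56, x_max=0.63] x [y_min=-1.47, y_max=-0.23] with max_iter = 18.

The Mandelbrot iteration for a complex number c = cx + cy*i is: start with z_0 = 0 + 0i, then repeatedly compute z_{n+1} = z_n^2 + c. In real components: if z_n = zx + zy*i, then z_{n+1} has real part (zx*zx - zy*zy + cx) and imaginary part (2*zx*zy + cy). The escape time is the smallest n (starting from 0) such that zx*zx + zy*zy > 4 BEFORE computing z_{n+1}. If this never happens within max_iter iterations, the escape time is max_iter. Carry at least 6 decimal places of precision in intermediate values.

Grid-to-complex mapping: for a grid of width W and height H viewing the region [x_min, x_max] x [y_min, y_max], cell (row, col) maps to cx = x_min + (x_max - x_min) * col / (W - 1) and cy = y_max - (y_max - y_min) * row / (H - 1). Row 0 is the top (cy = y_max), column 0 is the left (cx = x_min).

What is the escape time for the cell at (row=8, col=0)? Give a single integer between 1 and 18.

z_0 = 0 + 0i, c = -0.5600 + -1.4700i
Iter 1: z = -0.5600 + -1.4700i, |z|^2 = 2.4745
Iter 2: z = -2.4073 + 0.1764i, |z|^2 = 5.8262
Escaped at iteration 2

Answer: 2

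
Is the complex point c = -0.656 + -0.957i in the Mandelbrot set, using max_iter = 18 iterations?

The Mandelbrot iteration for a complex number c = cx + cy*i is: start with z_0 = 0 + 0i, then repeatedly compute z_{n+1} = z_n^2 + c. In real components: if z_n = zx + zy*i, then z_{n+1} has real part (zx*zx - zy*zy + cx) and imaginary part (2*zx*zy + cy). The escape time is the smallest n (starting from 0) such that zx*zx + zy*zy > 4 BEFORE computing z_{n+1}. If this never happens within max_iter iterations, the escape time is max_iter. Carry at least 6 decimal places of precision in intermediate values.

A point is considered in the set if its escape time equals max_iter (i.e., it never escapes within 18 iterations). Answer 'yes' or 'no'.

Answer: no

Derivation:
z_0 = 0 + 0i, c = -0.6560 + -0.9570i
Iter 1: z = -0.6560 + -0.9570i, |z|^2 = 1.3462
Iter 2: z = -1.1415 + 0.2986i, |z|^2 = 1.3922
Iter 3: z = 0.5579 + -1.6387i, |z|^2 = 2.9965
Iter 4: z = -3.0300 + -2.7854i, |z|^2 = 16.9396
Escaped at iteration 4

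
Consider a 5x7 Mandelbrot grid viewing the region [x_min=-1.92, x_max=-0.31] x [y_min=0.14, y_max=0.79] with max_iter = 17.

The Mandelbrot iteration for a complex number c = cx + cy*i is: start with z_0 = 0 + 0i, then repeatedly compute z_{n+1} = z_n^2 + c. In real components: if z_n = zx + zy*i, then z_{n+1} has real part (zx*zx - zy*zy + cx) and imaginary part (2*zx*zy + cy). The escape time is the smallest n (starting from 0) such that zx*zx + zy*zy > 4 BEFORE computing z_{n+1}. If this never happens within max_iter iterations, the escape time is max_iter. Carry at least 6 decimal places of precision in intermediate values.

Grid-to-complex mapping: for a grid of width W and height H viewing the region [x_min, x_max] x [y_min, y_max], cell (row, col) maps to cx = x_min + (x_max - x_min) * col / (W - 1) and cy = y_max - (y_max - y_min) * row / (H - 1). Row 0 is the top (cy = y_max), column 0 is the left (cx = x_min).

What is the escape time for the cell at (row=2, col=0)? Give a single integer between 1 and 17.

z_0 = 0 + 0i, c = -1.9200 + 0.5733i
Iter 1: z = -1.9200 + 0.5733i, |z|^2 = 4.0151
Escaped at iteration 1

Answer: 1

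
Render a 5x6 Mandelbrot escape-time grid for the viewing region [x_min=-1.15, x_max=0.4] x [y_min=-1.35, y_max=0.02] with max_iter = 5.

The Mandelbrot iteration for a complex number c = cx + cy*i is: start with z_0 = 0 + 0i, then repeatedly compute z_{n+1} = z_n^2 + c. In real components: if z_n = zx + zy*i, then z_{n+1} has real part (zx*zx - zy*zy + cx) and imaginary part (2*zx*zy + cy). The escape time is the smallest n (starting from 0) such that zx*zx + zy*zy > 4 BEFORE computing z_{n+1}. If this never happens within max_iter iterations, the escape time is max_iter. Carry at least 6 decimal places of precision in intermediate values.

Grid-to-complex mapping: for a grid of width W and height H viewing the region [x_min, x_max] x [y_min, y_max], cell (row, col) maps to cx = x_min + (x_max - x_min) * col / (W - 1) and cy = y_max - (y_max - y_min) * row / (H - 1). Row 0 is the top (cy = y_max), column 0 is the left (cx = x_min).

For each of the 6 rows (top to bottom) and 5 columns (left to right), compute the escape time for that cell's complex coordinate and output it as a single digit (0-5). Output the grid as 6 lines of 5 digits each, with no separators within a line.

(row=0, col=0): c = -1.1500 + 0.0200i → escape time 5
(row=0, col=1): c = -0.7625 + 0.0200i → escape time 5
(row=0, col=2): c = -0.3750 + 0.0200i → escape time 5
(row=0, col=3): c = 0.0125 + 0.0200i → escape time 5
(row=0, col=4): c = 0.4000 + 0.0200i → escape time 5
(row=1, col=0): c = -1.1500 + -0.2540i → escape time 5
(row=1, col=1): c = -0.7625 + -0.2540i → escape time 5
(row=1, col=2): c = -0.3750 + -0.2540i → escape time 5
(row=1, col=3): c = 0.0125 + -0.2540i → escape time 5
(row=1, col=4): c = 0.4000 + -0.2540i → escape time 5
(row=2, col=0): c = -1.1500 + -0.5280i → escape time 5
(row=2, col=1): c = -0.7625 + -0.5280i → escape time 5
(row=2, col=2): c = -0.3750 + -0.5280i → escape time 5
(row=2, col=3): c = 0.0125 + -0.5280i → escape time 5
(row=2, col=4): c = 0.4000 + -0.5280i → escape time 5
(row=3, col=0): c = -1.1500 + -0.8020i → escape time 3
(row=3, col=1): c = -0.7625 + -0.8020i → escape time 4
(row=3, col=2): c = -0.3750 + -0.8020i → escape time 5
(row=3, col=3): c = 0.0125 + -0.8020i → escape time 5
(row=3, col=4): c = 0.4000 + -0.8020i → escape time 4
(row=4, col=0): c = -1.1500 + -1.0760i → escape time 3
(row=4, col=1): c = -0.7625 + -1.0760i → escape time 3
(row=4, col=2): c = -0.3750 + -1.0760i → escape time 4
(row=4, col=3): c = 0.0125 + -1.0760i → escape time 4
(row=4, col=4): c = 0.4000 + -1.0760i → escape time 2
(row=5, col=0): c = -1.1500 + -1.3500i → escape time 2
(row=5, col=1): c = -0.7625 + -1.3500i → escape time 2
(row=5, col=2): c = -0.3750 + -1.3500i → escape time 2
(row=5, col=3): c = 0.0125 + -1.3500i → escape time 2
(row=5, col=4): c = 0.4000 + -1.3500i → escape time 2

Answer: 55555
55555
55555
34554
33442
22222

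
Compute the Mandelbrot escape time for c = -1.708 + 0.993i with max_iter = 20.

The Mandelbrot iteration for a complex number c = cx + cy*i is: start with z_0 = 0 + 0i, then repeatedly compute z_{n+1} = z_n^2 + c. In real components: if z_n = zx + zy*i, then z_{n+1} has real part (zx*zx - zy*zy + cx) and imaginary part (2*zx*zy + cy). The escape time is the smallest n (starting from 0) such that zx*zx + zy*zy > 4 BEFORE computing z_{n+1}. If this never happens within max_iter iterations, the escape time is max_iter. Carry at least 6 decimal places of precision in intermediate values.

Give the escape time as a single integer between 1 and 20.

Answer: 2

Derivation:
z_0 = 0 + 0i, c = -1.7080 + 0.9930i
Iter 1: z = -1.7080 + 0.9930i, |z|^2 = 3.9033
Iter 2: z = 0.2232 + -2.3991i, |z|^2 = 5.8054
Escaped at iteration 2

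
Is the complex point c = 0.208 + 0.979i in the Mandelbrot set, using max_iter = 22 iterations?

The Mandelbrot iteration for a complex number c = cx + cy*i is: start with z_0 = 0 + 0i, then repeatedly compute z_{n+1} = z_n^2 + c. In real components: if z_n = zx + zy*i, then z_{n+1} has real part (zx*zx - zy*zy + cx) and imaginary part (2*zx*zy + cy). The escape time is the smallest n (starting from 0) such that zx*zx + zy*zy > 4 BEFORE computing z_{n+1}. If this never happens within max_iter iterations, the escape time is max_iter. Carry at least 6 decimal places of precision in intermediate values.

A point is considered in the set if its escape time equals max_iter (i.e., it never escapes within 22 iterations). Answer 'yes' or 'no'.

Answer: no

Derivation:
z_0 = 0 + 0i, c = 0.2080 + 0.9790i
Iter 1: z = 0.2080 + 0.9790i, |z|^2 = 1.0017
Iter 2: z = -0.7072 + 1.3863i, |z|^2 = 2.4218
Iter 3: z = -1.2136 + -0.9817i, |z|^2 = 2.4366
Iter 4: z = 0.7172 + 3.3618i, |z|^2 = 11.8158
Escaped at iteration 4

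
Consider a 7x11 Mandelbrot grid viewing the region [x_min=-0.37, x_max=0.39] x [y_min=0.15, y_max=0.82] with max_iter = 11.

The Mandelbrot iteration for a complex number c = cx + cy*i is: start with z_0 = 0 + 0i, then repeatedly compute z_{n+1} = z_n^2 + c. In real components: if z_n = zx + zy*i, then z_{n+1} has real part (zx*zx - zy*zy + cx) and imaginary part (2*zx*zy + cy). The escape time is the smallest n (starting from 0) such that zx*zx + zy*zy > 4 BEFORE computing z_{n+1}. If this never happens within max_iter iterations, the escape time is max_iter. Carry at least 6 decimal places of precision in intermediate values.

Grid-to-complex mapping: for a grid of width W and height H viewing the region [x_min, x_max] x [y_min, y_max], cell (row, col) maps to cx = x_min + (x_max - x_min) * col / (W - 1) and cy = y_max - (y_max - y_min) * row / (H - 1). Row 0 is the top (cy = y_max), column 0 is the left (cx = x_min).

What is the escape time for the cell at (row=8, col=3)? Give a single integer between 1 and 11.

Answer: 11

Derivation:
z_0 = 0 + 0i, c = 0.0100 + 0.2840i
Iter 1: z = 0.0100 + 0.2840i, |z|^2 = 0.0808
Iter 2: z = -0.0706 + 0.2897i, |z|^2 = 0.0889
Iter 3: z = -0.0689 + 0.2431i, |z|^2 = 0.0639
Iter 4: z = -0.0444 + 0.2505i, |z|^2 = 0.0647
Iter 5: z = -0.0508 + 0.2618i, |z|^2 = 0.0711
Iter 6: z = -0.0560 + 0.2574i, |z|^2 = 0.0694
Iter 7: z = -0.0531 + 0.2552i, |z|^2 = 0.0679
Iter 8: z = -0.0523 + 0.2569i, |z|^2 = 0.0687
Iter 9: z = -0.0533 + 0.2571i, |z|^2 = 0.0690
Iter 10: z = -0.0533 + 0.2566i, |z|^2 = 0.0687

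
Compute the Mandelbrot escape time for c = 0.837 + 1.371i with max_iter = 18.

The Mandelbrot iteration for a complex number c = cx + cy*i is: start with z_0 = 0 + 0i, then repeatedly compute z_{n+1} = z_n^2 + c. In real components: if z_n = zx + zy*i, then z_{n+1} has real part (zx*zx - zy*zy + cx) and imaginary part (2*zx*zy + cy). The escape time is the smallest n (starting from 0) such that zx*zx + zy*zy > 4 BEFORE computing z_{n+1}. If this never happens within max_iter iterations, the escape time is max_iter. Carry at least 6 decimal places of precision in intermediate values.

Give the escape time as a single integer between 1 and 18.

z_0 = 0 + 0i, c = 0.8370 + 1.3710i
Iter 1: z = 0.8370 + 1.3710i, |z|^2 = 2.5802
Iter 2: z = -0.3421 + 3.6661i, |z|^2 = 13.5570
Escaped at iteration 2

Answer: 2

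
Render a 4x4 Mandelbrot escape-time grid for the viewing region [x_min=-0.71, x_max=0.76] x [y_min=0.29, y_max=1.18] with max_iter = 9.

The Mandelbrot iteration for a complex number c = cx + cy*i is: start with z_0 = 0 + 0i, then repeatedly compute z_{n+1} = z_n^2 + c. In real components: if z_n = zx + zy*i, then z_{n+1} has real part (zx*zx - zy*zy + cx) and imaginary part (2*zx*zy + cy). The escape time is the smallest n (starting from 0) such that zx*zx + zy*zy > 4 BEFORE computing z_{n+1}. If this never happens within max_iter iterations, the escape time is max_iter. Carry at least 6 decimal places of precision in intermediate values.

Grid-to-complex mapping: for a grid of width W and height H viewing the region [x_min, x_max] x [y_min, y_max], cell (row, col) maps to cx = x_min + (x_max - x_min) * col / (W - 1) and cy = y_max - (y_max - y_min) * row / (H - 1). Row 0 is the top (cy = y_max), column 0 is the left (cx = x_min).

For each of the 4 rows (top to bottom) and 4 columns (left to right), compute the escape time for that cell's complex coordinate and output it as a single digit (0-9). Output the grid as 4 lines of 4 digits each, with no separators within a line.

(row=0, col=0): c = -0.7100 + 1.1800i → escape time 3
(row=0, col=1): c = -0.2200 + 1.1800i → escape time 4
(row=0, col=2): c = 0.2700 + 1.1800i → escape time 2
(row=0, col=3): c = 0.7600 + 1.1800i → escape time 2
(row=1, col=0): c = -0.7100 + 0.8833i → escape time 4
(row=1, col=1): c = -0.2200 + 0.8833i → escape time 9
(row=1, col=2): c = 0.2700 + 0.8833i → escape time 4
(row=1, col=3): c = 0.7600 + 0.8833i → escape time 2
(row=2, col=0): c = -0.7100 + 0.5867i → escape time 6
(row=2, col=1): c = -0.2200 + 0.5867i → escape time 9
(row=2, col=2): c = 0.2700 + 0.5867i → escape time 9
(row=2, col=3): c = 0.7600 + 0.5867i → escape time 3
(row=3, col=0): c = -0.7100 + 0.2900i → escape time 9
(row=3, col=1): c = -0.2200 + 0.2900i → escape time 9
(row=3, col=2): c = 0.2700 + 0.2900i → escape time 9
(row=3, col=3): c = 0.7600 + 0.2900i → escape time 3

Answer: 3422
4942
6993
9993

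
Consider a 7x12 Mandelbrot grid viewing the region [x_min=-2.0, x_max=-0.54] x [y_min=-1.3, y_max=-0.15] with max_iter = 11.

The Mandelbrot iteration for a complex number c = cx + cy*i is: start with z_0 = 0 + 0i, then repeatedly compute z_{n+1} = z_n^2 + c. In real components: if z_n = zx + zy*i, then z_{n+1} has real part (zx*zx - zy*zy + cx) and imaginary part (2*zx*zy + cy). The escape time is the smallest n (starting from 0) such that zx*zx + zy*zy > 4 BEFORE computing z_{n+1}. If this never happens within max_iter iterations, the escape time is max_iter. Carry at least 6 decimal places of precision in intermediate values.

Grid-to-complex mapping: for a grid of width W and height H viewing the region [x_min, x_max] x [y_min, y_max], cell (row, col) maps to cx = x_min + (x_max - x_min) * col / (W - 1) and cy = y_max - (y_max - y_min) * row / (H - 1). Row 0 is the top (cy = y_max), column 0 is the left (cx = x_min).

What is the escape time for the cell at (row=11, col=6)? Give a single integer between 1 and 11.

Answer: 3

Derivation:
z_0 = 0 + 0i, c = -0.5400 + -1.3000i
Iter 1: z = -0.5400 + -1.3000i, |z|^2 = 1.9816
Iter 2: z = -1.9384 + 0.1040i, |z|^2 = 3.7682
Iter 3: z = 3.2066 + -1.7032i, |z|^2 = 13.1830
Escaped at iteration 3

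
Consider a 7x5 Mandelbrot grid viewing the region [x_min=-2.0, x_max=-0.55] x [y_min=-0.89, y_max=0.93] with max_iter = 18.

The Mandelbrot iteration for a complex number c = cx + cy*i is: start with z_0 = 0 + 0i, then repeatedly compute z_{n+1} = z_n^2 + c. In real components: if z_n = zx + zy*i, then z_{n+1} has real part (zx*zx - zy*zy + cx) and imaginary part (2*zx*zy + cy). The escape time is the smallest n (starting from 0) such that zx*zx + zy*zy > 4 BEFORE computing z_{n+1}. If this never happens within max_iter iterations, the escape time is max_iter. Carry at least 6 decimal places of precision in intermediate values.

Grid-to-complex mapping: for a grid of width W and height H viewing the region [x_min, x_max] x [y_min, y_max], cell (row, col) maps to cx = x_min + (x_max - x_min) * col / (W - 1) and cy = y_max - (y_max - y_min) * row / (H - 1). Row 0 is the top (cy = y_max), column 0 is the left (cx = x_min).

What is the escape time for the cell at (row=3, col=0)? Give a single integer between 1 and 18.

Answer: 1

Derivation:
z_0 = 0 + 0i, c = -2.0000 + -0.4350i
Iter 1: z = -2.0000 + -0.4350i, |z|^2 = 4.1892
Escaped at iteration 1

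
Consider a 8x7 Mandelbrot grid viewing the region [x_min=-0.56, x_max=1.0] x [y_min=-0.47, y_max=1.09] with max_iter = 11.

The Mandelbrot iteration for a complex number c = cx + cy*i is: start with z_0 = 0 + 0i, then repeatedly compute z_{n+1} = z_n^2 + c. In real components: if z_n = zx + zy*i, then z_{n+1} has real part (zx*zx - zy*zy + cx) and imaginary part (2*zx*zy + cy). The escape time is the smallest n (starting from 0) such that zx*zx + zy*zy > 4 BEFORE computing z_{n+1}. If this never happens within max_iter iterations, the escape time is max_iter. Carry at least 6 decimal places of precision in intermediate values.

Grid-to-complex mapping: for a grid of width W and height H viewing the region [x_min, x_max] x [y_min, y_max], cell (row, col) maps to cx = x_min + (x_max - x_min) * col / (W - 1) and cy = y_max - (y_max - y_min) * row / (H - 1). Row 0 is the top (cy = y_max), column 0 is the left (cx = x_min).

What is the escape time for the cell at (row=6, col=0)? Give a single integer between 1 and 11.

z_0 = 0 + 0i, c = -0.5600 + -0.4700i
Iter 1: z = -0.5600 + -0.4700i, |z|^2 = 0.5345
Iter 2: z = -0.4673 + 0.0564i, |z|^2 = 0.2216
Iter 3: z = -0.3448 + -0.5227i, |z|^2 = 0.3921
Iter 4: z = -0.7143 + -0.1095i, |z|^2 = 0.5223
Iter 5: z = -0.0617 + -0.3135i, |z|^2 = 0.1021
Iter 6: z = -0.6545 + -0.4313i, |z|^2 = 0.6144
Iter 7: z = -0.3177 + 0.0946i, |z|^2 = 0.1098
Iter 8: z = -0.4680 + -0.5301i, |z|^2 = 0.5000
Iter 9: z = -0.6219 + 0.0262i, |z|^2 = 0.3875
Iter 10: z = -0.1739 + -0.5026i, |z|^2 = 0.2828

Answer: 11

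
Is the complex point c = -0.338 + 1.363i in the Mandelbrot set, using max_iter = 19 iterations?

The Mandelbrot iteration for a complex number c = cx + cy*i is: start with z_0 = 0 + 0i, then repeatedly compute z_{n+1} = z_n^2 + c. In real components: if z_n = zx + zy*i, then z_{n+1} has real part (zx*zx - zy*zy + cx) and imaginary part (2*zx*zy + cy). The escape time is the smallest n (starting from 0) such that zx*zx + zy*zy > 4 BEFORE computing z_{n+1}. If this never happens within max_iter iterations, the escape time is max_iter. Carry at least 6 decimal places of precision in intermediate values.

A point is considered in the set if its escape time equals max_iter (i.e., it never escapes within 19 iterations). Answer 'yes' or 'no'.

z_0 = 0 + 0i, c = -0.3380 + 1.3630i
Iter 1: z = -0.3380 + 1.3630i, |z|^2 = 1.9720
Iter 2: z = -2.0815 + 0.4416i, |z|^2 = 4.5278
Escaped at iteration 2

Answer: no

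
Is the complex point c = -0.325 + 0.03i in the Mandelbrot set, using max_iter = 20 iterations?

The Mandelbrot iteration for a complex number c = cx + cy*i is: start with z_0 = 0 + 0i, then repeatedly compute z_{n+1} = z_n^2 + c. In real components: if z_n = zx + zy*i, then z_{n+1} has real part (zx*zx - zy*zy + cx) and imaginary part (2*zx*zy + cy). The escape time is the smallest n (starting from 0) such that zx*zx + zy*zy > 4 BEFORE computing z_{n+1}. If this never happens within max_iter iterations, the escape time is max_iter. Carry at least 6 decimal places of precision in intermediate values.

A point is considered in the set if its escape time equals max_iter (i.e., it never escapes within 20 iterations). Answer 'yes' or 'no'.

z_0 = 0 + 0i, c = -0.3250 + 0.0300i
Iter 1: z = -0.3250 + 0.0300i, |z|^2 = 0.1065
Iter 2: z = -0.2203 + 0.0105i, |z|^2 = 0.0486
Iter 3: z = -0.2766 + 0.0254i, |z|^2 = 0.0771
Iter 4: z = -0.2491 + 0.0160i, |z|^2 = 0.0623
Iter 5: z = -0.2632 + 0.0220i, |z|^2 = 0.0698
Iter 6: z = -0.2562 + 0.0184i, |z|^2 = 0.0660
Iter 7: z = -0.2597 + 0.0206i, |z|^2 = 0.0679
Iter 8: z = -0.2580 + 0.0193i, |z|^2 = 0.0669
Iter 9: z = -0.2588 + 0.0200i, |z|^2 = 0.0674
Iter 10: z = -0.2584 + 0.0196i, |z|^2 = 0.0672
Iter 11: z = -0.2586 + 0.0199i, |z|^2 = 0.0673
Iter 12: z = -0.2585 + 0.0197i, |z|^2 = 0.0672
Iter 13: z = -0.2586 + 0.0198i, |z|^2 = 0.0672
Iter 14: z = -0.2585 + 0.0198i, |z|^2 = 0.0672
Iter 15: z = -0.2585 + 0.0198i, |z|^2 = 0.0672
Iter 16: z = -0.2585 + 0.0198i, |z|^2 = 0.0672
Iter 17: z = -0.2585 + 0.0198i, |z|^2 = 0.0672
Iter 18: z = -0.2585 + 0.0198i, |z|^2 = 0.0672
Iter 19: z = -0.2585 + 0.0198i, |z|^2 = 0.0672
Did not escape in 20 iterations → in set

Answer: yes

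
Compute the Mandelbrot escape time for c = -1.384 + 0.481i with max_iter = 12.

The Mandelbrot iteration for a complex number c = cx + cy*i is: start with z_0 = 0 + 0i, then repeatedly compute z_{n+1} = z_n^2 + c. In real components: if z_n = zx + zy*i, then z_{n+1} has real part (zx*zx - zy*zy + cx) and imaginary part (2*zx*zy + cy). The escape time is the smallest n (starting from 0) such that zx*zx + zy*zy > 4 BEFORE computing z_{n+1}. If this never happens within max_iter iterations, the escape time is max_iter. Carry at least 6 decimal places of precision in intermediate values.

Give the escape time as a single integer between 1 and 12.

z_0 = 0 + 0i, c = -1.3840 + 0.4810i
Iter 1: z = -1.3840 + 0.4810i, |z|^2 = 2.1468
Iter 2: z = 0.3001 + -0.8504i, |z|^2 = 0.8133
Iter 3: z = -2.0171 + -0.0294i, |z|^2 = 4.0697
Escaped at iteration 3

Answer: 3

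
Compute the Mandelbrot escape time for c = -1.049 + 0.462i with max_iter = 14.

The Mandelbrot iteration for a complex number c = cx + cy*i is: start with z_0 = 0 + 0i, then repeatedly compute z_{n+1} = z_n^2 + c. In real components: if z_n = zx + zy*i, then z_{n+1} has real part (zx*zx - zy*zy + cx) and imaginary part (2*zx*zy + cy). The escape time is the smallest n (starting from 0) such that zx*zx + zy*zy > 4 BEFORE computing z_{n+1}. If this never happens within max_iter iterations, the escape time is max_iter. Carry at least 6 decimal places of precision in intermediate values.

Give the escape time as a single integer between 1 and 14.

Answer: 5

Derivation:
z_0 = 0 + 0i, c = -1.0490 + 0.4620i
Iter 1: z = -1.0490 + 0.4620i, |z|^2 = 1.3138
Iter 2: z = -0.1620 + -0.5073i, |z|^2 = 0.2836
Iter 3: z = -1.2801 + 0.6264i, |z|^2 = 2.0310
Iter 4: z = 0.1972 + -1.1417i, |z|^2 = 1.3423
Iter 5: z = -2.3135 + 0.0117i, |z|^2 = 5.3526
Escaped at iteration 5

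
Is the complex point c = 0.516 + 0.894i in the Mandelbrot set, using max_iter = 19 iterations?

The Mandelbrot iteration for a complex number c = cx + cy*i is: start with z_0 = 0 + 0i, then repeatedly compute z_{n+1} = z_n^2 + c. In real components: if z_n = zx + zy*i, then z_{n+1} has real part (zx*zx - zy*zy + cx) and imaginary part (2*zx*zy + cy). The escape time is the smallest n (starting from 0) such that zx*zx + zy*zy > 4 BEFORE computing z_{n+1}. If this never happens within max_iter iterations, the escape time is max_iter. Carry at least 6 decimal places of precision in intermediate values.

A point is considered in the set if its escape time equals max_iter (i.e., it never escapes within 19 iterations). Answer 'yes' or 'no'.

z_0 = 0 + 0i, c = 0.5160 + 0.8940i
Iter 1: z = 0.5160 + 0.8940i, |z|^2 = 1.0655
Iter 2: z = -0.0170 + 1.8166i, |z|^2 = 3.3004
Iter 3: z = -2.7838 + 0.8323i, |z|^2 = 8.4421
Escaped at iteration 3

Answer: no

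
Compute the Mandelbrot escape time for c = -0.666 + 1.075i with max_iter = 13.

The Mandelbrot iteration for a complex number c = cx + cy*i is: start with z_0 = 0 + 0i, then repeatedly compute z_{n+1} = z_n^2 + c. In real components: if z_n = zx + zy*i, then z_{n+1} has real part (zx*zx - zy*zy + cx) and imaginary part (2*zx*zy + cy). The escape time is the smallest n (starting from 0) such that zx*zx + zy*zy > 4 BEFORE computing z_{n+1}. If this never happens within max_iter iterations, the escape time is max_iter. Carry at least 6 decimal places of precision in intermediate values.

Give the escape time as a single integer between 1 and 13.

Answer: 3

Derivation:
z_0 = 0 + 0i, c = -0.6660 + 1.0750i
Iter 1: z = -0.6660 + 1.0750i, |z|^2 = 1.5992
Iter 2: z = -1.3781 + -0.3569i, |z|^2 = 2.0265
Iter 3: z = 1.1057 + 2.0587i, |z|^2 = 5.4607
Escaped at iteration 3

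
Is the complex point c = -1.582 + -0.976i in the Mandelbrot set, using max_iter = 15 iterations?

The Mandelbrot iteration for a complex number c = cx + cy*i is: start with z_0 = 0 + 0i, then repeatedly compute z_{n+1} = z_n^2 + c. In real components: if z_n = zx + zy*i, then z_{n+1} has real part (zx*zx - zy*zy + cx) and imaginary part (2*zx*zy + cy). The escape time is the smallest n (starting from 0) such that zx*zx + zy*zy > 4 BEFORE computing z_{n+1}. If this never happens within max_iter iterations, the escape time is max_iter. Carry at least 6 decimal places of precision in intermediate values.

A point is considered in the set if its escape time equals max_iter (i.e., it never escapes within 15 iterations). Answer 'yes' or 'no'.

z_0 = 0 + 0i, c = -1.5820 + -0.9760i
Iter 1: z = -1.5820 + -0.9760i, |z|^2 = 3.4553
Iter 2: z = -0.0319 + 2.1121i, |z|^2 = 4.4618
Escaped at iteration 2

Answer: no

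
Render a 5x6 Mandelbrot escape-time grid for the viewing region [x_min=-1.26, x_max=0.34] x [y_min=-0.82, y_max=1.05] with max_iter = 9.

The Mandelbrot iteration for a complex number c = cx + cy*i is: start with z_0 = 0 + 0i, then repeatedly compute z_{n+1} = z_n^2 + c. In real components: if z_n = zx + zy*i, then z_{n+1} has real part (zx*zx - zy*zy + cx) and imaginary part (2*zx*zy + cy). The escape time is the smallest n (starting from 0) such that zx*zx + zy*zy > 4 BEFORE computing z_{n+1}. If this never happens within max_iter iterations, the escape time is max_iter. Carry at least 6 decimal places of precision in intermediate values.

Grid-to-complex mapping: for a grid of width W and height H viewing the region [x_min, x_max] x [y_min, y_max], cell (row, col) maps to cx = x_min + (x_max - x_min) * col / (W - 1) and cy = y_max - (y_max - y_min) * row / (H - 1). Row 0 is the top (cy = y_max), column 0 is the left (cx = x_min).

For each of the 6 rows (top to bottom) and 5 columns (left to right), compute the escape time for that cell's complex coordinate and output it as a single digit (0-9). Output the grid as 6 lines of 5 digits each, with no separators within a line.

Answer: 33463
34998
99999
99999
66999
34594

Derivation:
(row=0, col=0): c = -1.2600 + 1.0500i → escape time 3
(row=0, col=1): c = -0.8600 + 1.0500i → escape time 3
(row=0, col=2): c = -0.4600 + 1.0500i → escape time 4
(row=0, col=3): c = -0.0600 + 1.0500i → escape time 6
(row=0, col=4): c = 0.3400 + 1.0500i → escape time 3
(row=1, col=0): c = -1.2600 + 0.6760i → escape time 3
(row=1, col=1): c = -0.8600 + 0.6760i → escape time 4
(row=1, col=2): c = -0.4600 + 0.6760i → escape time 9
(row=1, col=3): c = -0.0600 + 0.6760i → escape time 9
(row=1, col=4): c = 0.3400 + 0.6760i → escape time 8
(row=2, col=0): c = -1.2600 + 0.3020i → escape time 9
(row=2, col=1): c = -0.8600 + 0.3020i → escape time 9
(row=2, col=2): c = -0.4600 + 0.3020i → escape time 9
(row=2, col=3): c = -0.0600 + 0.3020i → escape time 9
(row=2, col=4): c = 0.3400 + 0.3020i → escape time 9
(row=3, col=0): c = -1.2600 + -0.0720i → escape time 9
(row=3, col=1): c = -0.8600 + -0.0720i → escape time 9
(row=3, col=2): c = -0.4600 + -0.0720i → escape time 9
(row=3, col=3): c = -0.0600 + -0.0720i → escape time 9
(row=3, col=4): c = 0.3400 + -0.0720i → escape time 9
(row=4, col=0): c = -1.2600 + -0.4460i → escape time 6
(row=4, col=1): c = -0.8600 + -0.4460i → escape time 6
(row=4, col=2): c = -0.4600 + -0.4460i → escape time 9
(row=4, col=3): c = -0.0600 + -0.4460i → escape time 9
(row=4, col=4): c = 0.3400 + -0.4460i → escape time 9
(row=5, col=0): c = -1.2600 + -0.8200i → escape time 3
(row=5, col=1): c = -0.8600 + -0.8200i → escape time 4
(row=5, col=2): c = -0.4600 + -0.8200i → escape time 5
(row=5, col=3): c = -0.0600 + -0.8200i → escape time 9
(row=5, col=4): c = 0.3400 + -0.8200i → escape time 4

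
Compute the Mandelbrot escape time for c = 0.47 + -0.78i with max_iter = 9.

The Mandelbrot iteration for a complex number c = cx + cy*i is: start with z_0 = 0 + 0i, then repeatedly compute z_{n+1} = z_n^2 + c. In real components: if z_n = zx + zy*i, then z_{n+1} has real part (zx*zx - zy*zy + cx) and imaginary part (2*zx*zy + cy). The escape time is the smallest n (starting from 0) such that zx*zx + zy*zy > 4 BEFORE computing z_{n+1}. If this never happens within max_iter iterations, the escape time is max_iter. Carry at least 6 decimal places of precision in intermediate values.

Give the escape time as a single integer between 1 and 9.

z_0 = 0 + 0i, c = 0.4700 + -0.7800i
Iter 1: z = 0.4700 + -0.7800i, |z|^2 = 0.8293
Iter 2: z = 0.0825 + -1.5132i, |z|^2 = 2.2966
Iter 3: z = -1.8130 + -1.0297i, |z|^2 = 4.3471
Escaped at iteration 3

Answer: 3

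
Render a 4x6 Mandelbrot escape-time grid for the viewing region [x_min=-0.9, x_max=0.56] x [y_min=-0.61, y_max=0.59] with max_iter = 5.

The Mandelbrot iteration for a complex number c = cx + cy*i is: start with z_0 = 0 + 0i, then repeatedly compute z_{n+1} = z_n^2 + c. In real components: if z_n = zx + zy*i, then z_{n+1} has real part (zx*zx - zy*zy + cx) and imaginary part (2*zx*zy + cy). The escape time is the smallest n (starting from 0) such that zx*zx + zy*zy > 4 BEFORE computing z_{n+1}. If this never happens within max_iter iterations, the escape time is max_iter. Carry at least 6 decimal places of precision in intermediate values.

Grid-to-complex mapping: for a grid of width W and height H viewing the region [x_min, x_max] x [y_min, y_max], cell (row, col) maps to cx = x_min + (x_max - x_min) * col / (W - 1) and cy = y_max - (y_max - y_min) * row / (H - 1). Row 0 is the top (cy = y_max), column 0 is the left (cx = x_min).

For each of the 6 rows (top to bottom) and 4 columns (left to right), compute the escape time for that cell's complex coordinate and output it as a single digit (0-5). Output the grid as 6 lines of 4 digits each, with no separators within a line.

Answer: 5553
5554
5554
5554
5554
5553

Derivation:
(row=0, col=0): c = -0.9000 + 0.5900i → escape time 5
(row=0, col=1): c = -0.4133 + 0.5900i → escape time 5
(row=0, col=2): c = 0.0733 + 0.5900i → escape time 5
(row=0, col=3): c = 0.5600 + 0.5900i → escape time 3
(row=1, col=0): c = -0.9000 + 0.3500i → escape time 5
(row=1, col=1): c = -0.4133 + 0.3500i → escape time 5
(row=1, col=2): c = 0.0733 + 0.3500i → escape time 5
(row=1, col=3): c = 0.5600 + 0.3500i → escape time 4
(row=2, col=0): c = -0.9000 + 0.1100i → escape time 5
(row=2, col=1): c = -0.4133 + 0.1100i → escape time 5
(row=2, col=2): c = 0.0733 + 0.1100i → escape time 5
(row=2, col=3): c = 0.5600 + 0.1100i → escape time 4
(row=3, col=0): c = -0.9000 + -0.1300i → escape time 5
(row=3, col=1): c = -0.4133 + -0.1300i → escape time 5
(row=3, col=2): c = 0.0733 + -0.1300i → escape time 5
(row=3, col=3): c = 0.5600 + -0.1300i → escape time 4
(row=4, col=0): c = -0.9000 + -0.3700i → escape time 5
(row=4, col=1): c = -0.4133 + -0.3700i → escape time 5
(row=4, col=2): c = 0.0733 + -0.3700i → escape time 5
(row=4, col=3): c = 0.5600 + -0.3700i → escape time 4
(row=5, col=0): c = -0.9000 + -0.6100i → escape time 5
(row=5, col=1): c = -0.4133 + -0.6100i → escape time 5
(row=5, col=2): c = 0.0733 + -0.6100i → escape time 5
(row=5, col=3): c = 0.5600 + -0.6100i → escape time 3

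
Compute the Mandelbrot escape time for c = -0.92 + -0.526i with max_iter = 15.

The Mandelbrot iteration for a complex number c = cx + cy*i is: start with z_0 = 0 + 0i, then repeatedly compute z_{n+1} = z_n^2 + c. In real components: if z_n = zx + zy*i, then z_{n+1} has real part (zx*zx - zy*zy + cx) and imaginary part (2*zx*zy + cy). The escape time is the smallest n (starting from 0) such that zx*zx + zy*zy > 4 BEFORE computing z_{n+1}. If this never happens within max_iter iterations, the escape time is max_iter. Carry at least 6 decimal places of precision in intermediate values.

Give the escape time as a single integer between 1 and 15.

z_0 = 0 + 0i, c = -0.9200 + -0.5260i
Iter 1: z = -0.9200 + -0.5260i, |z|^2 = 1.1231
Iter 2: z = -0.3503 + 0.4418i, |z|^2 = 0.3179
Iter 3: z = -0.9925 + -0.8355i, |z|^2 = 1.6832
Iter 4: z = -0.6330 + 1.1326i, |z|^2 = 1.6834
Iter 5: z = -1.8020 + -1.9598i, |z|^2 = 7.0884
Escaped at iteration 5

Answer: 5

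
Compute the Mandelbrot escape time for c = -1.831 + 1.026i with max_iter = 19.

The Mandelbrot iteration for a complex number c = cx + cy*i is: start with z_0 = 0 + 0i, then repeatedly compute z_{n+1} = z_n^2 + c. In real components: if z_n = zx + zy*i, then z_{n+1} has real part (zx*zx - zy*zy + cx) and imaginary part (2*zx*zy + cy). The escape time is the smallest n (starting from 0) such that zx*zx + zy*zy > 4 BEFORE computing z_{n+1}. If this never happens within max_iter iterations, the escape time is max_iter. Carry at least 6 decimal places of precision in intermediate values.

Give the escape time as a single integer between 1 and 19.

Answer: 1

Derivation:
z_0 = 0 + 0i, c = -1.8310 + 1.0260i
Iter 1: z = -1.8310 + 1.0260i, |z|^2 = 4.4052
Escaped at iteration 1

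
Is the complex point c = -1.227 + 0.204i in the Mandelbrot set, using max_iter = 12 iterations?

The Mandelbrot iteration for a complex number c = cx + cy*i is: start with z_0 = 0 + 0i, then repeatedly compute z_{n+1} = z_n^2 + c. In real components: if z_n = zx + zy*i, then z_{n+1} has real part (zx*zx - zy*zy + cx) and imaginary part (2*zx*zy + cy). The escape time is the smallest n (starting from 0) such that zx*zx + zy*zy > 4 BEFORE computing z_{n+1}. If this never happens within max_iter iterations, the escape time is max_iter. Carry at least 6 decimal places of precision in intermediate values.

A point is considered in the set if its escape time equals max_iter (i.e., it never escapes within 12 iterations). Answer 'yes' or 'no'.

z_0 = 0 + 0i, c = -1.2270 + 0.2040i
Iter 1: z = -1.2270 + 0.2040i, |z|^2 = 1.5471
Iter 2: z = 0.2369 + -0.2966i, |z|^2 = 0.1441
Iter 3: z = -1.2589 + 0.0635i, |z|^2 = 1.5887
Iter 4: z = 0.3537 + 0.0442i, |z|^2 = 0.1271
Iter 5: z = -1.1039 + 0.2353i, |z|^2 = 1.2739
Iter 6: z = -0.0638 + -0.3155i, |z|^2 = 0.1036
Iter 7: z = -1.3224 + 0.2443i, |z|^2 = 1.8085
Iter 8: z = 0.4622 + -0.4421i, |z|^2 = 0.4091
Iter 9: z = -1.2088 + -0.2046i, |z|^2 = 1.5032
Iter 10: z = 0.1924 + 0.6988i, |z|^2 = 0.5253
Iter 11: z = -1.6783 + 0.4729i, |z|^2 = 3.0402
Did not escape in 12 iterations → in set

Answer: yes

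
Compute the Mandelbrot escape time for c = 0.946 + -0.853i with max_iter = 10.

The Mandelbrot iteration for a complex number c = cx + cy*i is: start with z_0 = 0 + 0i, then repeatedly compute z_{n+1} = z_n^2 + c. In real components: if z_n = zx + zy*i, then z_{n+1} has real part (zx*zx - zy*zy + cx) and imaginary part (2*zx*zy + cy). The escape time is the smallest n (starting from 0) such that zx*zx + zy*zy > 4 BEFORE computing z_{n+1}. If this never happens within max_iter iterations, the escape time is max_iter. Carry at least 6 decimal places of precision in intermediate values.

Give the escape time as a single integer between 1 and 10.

Answer: 2

Derivation:
z_0 = 0 + 0i, c = 0.9460 + -0.8530i
Iter 1: z = 0.9460 + -0.8530i, |z|^2 = 1.6225
Iter 2: z = 1.1133 + -2.4669i, |z|^2 = 7.3249
Escaped at iteration 2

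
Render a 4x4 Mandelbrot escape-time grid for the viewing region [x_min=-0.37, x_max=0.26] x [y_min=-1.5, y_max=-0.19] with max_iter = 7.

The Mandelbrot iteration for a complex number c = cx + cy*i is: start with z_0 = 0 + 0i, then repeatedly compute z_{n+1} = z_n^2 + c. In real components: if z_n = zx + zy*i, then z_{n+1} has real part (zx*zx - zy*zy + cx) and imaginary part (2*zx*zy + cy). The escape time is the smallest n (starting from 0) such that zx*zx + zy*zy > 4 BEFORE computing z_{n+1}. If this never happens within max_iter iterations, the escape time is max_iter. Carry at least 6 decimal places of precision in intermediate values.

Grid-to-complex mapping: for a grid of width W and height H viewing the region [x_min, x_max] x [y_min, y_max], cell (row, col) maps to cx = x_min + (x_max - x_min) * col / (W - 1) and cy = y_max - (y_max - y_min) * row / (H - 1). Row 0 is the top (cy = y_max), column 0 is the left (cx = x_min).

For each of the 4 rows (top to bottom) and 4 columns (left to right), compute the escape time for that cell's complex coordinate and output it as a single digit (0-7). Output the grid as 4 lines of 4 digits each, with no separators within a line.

(row=0, col=0): c = -0.3700 + -0.1900i → escape time 7
(row=0, col=1): c = -0.1600 + -0.1900i → escape time 7
(row=0, col=2): c = 0.0500 + -0.1900i → escape time 7
(row=0, col=3): c = 0.2600 + -0.1900i → escape time 7
(row=1, col=0): c = -0.3700 + -0.6267i → escape time 7
(row=1, col=1): c = -0.1600 + -0.6267i → escape time 7
(row=1, col=2): c = 0.0500 + -0.6267i → escape time 7
(row=1, col=3): c = 0.2600 + -0.6267i → escape time 7
(row=2, col=0): c = -0.3700 + -1.0633i → escape time 4
(row=2, col=1): c = -0.1600 + -1.0633i → escape time 7
(row=2, col=2): c = 0.0500 + -1.0633i → escape time 4
(row=2, col=3): c = 0.2600 + -1.0633i → escape time 3
(row=3, col=0): c = -0.3700 + -1.5000i → escape time 2
(row=3, col=1): c = -0.1600 + -1.5000i → escape time 2
(row=3, col=2): c = 0.0500 + -1.5000i → escape time 2
(row=3, col=3): c = 0.2600 + -1.5000i → escape time 2

Answer: 7777
7777
4743
2222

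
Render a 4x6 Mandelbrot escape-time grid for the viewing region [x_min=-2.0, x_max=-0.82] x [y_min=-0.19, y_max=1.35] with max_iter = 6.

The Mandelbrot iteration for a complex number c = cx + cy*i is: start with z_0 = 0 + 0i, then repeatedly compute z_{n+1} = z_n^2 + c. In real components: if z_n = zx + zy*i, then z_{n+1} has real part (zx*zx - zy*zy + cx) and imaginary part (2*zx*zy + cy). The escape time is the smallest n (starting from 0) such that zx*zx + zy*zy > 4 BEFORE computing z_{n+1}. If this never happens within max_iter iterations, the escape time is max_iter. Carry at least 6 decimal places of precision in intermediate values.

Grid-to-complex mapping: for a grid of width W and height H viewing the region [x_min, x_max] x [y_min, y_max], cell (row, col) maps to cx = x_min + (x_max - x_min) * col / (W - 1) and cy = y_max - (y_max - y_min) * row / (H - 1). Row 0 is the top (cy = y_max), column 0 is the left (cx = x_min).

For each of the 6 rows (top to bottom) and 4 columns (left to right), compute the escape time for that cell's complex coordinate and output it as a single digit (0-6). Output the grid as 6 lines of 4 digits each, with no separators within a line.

Answer: 1122
1233
1334
1366
1666
1566

Derivation:
(row=0, col=0): c = -2.0000 + 1.3500i → escape time 1
(row=0, col=1): c = -1.6067 + 1.3500i → escape time 1
(row=0, col=2): c = -1.2133 + 1.3500i → escape time 2
(row=0, col=3): c = -0.8200 + 1.3500i → escape time 2
(row=1, col=0): c = -2.0000 + 1.0420i → escape time 1
(row=1, col=1): c = -1.6067 + 1.0420i → escape time 2
(row=1, col=2): c = -1.2133 + 1.0420i → escape time 3
(row=1, col=3): c = -0.8200 + 1.0420i → escape time 3
(row=2, col=0): c = -2.0000 + 0.7340i → escape time 1
(row=2, col=1): c = -1.6067 + 0.7340i → escape time 3
(row=2, col=2): c = -1.2133 + 0.7340i → escape time 3
(row=2, col=3): c = -0.8200 + 0.7340i → escape time 4
(row=3, col=0): c = -2.0000 + 0.4260i → escape time 1
(row=3, col=1): c = -1.6067 + 0.4260i → escape time 3
(row=3, col=2): c = -1.2133 + 0.4260i → escape time 6
(row=3, col=3): c = -0.8200 + 0.4260i → escape time 6
(row=4, col=0): c = -2.0000 + 0.1180i → escape time 1
(row=4, col=1): c = -1.6067 + 0.1180i → escape time 6
(row=4, col=2): c = -1.2133 + 0.1180i → escape time 6
(row=4, col=3): c = -0.8200 + 0.1180i → escape time 6
(row=5, col=0): c = -2.0000 + -0.1900i → escape time 1
(row=5, col=1): c = -1.6067 + -0.1900i → escape time 5
(row=5, col=2): c = -1.2133 + -0.1900i → escape time 6
(row=5, col=3): c = -0.8200 + -0.1900i → escape time 6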